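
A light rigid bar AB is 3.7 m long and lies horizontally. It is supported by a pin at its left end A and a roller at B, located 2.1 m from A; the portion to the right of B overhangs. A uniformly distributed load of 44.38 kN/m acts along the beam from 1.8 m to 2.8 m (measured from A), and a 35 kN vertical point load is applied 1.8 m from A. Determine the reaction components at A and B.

Resultant of the distributed load: 44.38 × 1 = 44.38 kN at 2.3 m from A.
Moments about A: B_y·2.1 − (44.38·1)·2.3 − 35·1.8 = 0 → B_y = 165.074/2.1 = 78.6067 ≈ 78.61 kN.
ΣF_y = 0: A_y + 78.6067 − 44.38·1 − 35 = 0 → A_y = 0.7733 kN.
ΣF_x = 0: no horizontal applied forces, so A_x = 0.

A_x = 0, A_y = 0.7733 kN, B_y = 78.61 kN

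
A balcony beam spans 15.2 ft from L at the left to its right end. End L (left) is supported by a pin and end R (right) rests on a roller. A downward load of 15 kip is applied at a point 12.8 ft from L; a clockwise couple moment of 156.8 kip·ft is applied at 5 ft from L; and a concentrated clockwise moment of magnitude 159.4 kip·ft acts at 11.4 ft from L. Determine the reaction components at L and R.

ΣM about L: R_y·15.2 − 15·12.8 − 156.8 − 159.4 = 0 → R_y = 508.2/15.2 = 33.4342 ≈ 33.43 kip.
ΣF_y = 0: L_y + 33.4342 − 15 = 0 → L_y = -18.43 kip.
ΣF_x = 0: no horizontal applied forces, so L_x = 0.

L_x = 0, L_y = -18.43 kip, R_y = 33.43 kip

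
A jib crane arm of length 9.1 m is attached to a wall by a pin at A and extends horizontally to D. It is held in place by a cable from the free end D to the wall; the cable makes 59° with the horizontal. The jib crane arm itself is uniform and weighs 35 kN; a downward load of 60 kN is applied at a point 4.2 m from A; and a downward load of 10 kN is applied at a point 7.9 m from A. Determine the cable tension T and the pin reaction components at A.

ΣM about A: T·sin59°·9.1 − 35·4.55 − 60·4.2 − 10·7.9 = 0 → T = 490.25/(9.1·0.857167) = 62.8508 ≈ 62.85 kN.
ΣF_x = 0: A_x − T·cos59° = 0 → A_x = 62.8508 × 0.515038 = 32.37 kN.
ΣF_y = 0: A_y + T·sin59° − 35 − 60 − 10 = 0 → A_y = 105 − 62.8508 × 0.857167 = 51.13 kN.

T = 62.85 kN, A_x = 32.37 kN, A_y = 51.13 kN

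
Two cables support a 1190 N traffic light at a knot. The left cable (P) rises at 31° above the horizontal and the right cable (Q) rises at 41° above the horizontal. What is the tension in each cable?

ΣF_x = 0: −T_P·cos31° + T_Q·cos41° = 0 → T_Q = 1.13576·T_P.
ΣF_y = 0: T_P·sin31° + T_Q·sin41° = 1190.
Substitute: T_P·(0.515038 + 1.13576·0.656059) = 1190 → T_P = 944.322 ≈ 944.3 N.
Then T_Q = 1.13576 × 944.322 = 1073 N.

T_P = 944.3 N, T_Q = 1073 N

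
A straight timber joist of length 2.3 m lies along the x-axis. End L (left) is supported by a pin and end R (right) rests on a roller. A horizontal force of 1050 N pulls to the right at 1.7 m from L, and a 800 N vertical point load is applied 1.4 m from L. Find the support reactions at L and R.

ΣM about L: R_y·2.3 − 800·1.4 = 0 → R_y = 1120/2.3 = 486.957 ≈ 487.0 N.
ΣF_y = 0: L_y + 486.957 − 800 = 0 → L_y = 313.0 N.
ΣF_x = 0: L_x + 1050 = 0 → L_x = -1050 N.

L_x = -1050 N, L_y = 313.0 N, R_y = 487.0 N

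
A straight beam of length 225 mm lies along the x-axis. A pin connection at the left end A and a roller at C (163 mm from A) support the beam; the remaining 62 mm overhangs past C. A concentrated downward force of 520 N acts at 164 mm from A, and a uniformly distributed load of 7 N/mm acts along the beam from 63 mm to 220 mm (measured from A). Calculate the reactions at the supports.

Resultant of the distributed load: 7 × 157 = 1099 N at 141.5 mm from A.
ΣM about A: C_y·163 − 520·164 − (7·157)·141.5 = 0 → C_y = 240788.5/163 = 1477.23 ≈ 1477 N.
ΣF_y = 0: A_y + 1477.23 − 520 − 7·157 = 0 → A_y = 141.8 N.
ΣF_x = 0: no horizontal applied forces, so A_x = 0.

A_x = 0, A_y = 141.8 N, C_y = 1477 N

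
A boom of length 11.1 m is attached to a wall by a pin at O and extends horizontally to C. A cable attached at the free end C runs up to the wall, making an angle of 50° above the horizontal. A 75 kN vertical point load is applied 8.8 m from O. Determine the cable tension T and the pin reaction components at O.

T = 77.62 kN, O_x = 49.89 kN, O_y = 15.54 kN

ΣM about O: T·sin50°·11.1 − 75·8.8 = 0 → T = 660/(11.1·0.766044) = 77.6189 ≈ 77.62 kN.
ΣF_x = 0: O_x − T·cos50° = 0 → O_x = 77.6189 × 0.642788 = 49.89 kN.
ΣF_y = 0: O_y + T·sin50° − 75 = 0 → O_y = 75 − 77.6189 × 0.766044 = 15.54 kN.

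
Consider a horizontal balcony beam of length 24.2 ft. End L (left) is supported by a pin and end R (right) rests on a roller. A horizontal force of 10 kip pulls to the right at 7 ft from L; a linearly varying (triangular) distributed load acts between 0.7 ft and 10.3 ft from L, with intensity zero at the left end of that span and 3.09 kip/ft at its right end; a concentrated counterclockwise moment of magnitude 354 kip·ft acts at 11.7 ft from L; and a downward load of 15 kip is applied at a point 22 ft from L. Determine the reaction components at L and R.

L_x = -10.00 kip, L_y = 26.47 kip, R_y = 3.360 kip

Resultant of the triangular load: ½ × 3.09 × 9.6 = 14.832 kip, acting at 7.1 ft from L (one-third of the span from the peak).
ΣM about L: R_y·24.2 − (½·3.09·9.6)·7.1 + 354 − 15·22 = 0 → R_y = 81.3072/24.2 = 3.3598 ≈ 3.360 kip.
ΣF_y = 0: L_y + 3.3598 − ½·3.09·9.6 − 15 = 0 → L_y = 26.47 kip.
ΣF_x = 0: L_x + 10 = 0 → L_x = -10.00 kip.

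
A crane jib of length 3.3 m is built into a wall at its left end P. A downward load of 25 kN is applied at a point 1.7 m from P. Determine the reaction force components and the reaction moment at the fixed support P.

P_x = 0, P_y = 25.00 kN, M_P = 42.50 kN·m

ΣF_x = 0: P_x = 0.
ΣF_y = 0: P_y − 25 = 0 → P_y = 25.00 kN.
ΣM about P: M_P − 25·1.7 = 0 → M_P = 42.50 kN·m.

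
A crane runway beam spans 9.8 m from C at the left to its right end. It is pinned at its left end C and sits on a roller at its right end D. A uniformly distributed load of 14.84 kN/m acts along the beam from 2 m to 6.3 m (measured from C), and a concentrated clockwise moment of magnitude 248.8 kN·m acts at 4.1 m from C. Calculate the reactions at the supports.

C_x = 0, C_y = 11.40 kN, D_y = 52.41 kN

Resultant of the distributed load: 14.84 × 4.3 = 63.812 kN at 4.15 m from C.
Taking moments about C: D_y·9.8 − (14.84·4.3)·4.15 − 248.8 = 0 → D_y = 513.6198/9.8 = 52.4102 ≈ 52.41 kN.
ΣF_y = 0: C_y + 52.4102 − 14.84·4.3 = 0 → C_y = 11.40 kN.
ΣF_x = 0: no horizontal applied forces, so C_x = 0.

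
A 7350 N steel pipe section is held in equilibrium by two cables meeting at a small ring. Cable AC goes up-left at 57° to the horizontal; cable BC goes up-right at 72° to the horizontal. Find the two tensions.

T_AC = 2923 N, T_BC = 5151 N

ΣF_x = 0: −T_AC·cos57° + T_BC·cos72° = 0 → T_BC = 1.76249·T_AC.
ΣF_y = 0: T_AC·sin57° + T_BC·sin72° = 7350.
Substitute: T_AC·(0.838671 + 1.76249·0.951057) = 7350 → T_AC = 2922.58 ≈ 2923 N.
Then T_BC = 1.76249 × 2922.58 = 5151 N.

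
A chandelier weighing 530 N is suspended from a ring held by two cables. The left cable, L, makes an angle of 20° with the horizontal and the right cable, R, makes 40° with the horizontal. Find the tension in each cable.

ΣF_x = 0: −T_L·cos20° + T_R·cos40° = 0 → T_R = 1.22668·T_L.
ΣF_y = 0: T_L·sin20° + T_R·sin40° = 530.
Substitute: T_L·(0.34202 + 1.22668·0.642788) = 530 → T_L = 468.813 ≈ 468.8 N.
Then T_R = 1.22668 × 468.813 = 575.1 N.

T_L = 468.8 N, T_R = 575.1 N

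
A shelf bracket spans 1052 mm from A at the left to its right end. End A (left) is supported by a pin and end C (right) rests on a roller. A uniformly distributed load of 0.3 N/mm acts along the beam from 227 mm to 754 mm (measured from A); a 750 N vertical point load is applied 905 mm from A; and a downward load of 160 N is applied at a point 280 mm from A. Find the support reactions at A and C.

A_x = 0, A_y = 306.6 N, C_y = 761.5 N

Resultant of the distributed load: 0.3 × 527 = 158.1 N at 490.5 mm from A.
Taking moments about A: C_y·1052 − (0.3·527)·490.5 − 750·905 − 160·280 = 0 → C_y = 801098.05/1052 = 761.5 N.
ΣF_y = 0: A_y + 761.5 − 0.3·527 − 750 − 160 = 0 → A_y = 306.6 N.
ΣF_x = 0: no horizontal applied forces, so A_x = 0.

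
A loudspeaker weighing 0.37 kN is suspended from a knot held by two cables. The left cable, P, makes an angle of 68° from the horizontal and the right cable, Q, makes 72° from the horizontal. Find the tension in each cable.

ΣF_x = 0: −T_P·cos68° + T_Q·cos72° = 0 → T_Q = 1.21225·T_P.
ΣF_y = 0: T_P·sin68° + T_Q·sin72° = 0.37.
Substitute: T_P·(0.927184 + 1.21225·0.951057) = 0.37 → T_P = 0.177876 ≈ 0.1779 kN.
Then T_Q = 1.21225 × 0.177876 = 0.2156 kN.

T_P = 0.1779 kN, T_Q = 0.2156 kN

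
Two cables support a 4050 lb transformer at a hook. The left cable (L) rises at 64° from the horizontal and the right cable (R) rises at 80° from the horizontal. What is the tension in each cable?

T_L = 1196 lb, T_R = 3020 lb

ΣF_x = 0: −T_L·cos64° + T_R·cos80° = 0 → T_R = 2.52448·T_L.
ΣF_y = 0: T_L·sin64° + T_R·sin80° = 4050.
Substitute: T_L·(0.898794 + 2.52448·0.984808) = 4050 → T_L = 1196.48 ≈ 1196 lb.
Then T_R = 2.52448 × 1196.48 = 3020 lb.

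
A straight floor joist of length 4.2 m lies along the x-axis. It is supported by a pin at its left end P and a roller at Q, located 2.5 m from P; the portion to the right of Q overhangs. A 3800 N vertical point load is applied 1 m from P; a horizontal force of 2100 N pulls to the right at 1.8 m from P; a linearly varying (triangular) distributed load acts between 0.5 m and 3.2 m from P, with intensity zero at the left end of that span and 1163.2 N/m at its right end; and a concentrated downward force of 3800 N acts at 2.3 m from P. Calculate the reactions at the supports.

P_x = -2100 N, P_y = 2710 N, Q_y = 6461 N

Resultant of the triangular load: ½ × 1163.2 × 2.7 = 1570.32 N, acting at 2.3 m from P (one-third of the span from the peak).
Moments about P: Q_y·2.5 − 3800·1 − (½·1163.2·2.7)·2.3 − 3800·2.3 = 0 → Q_y = 16151.736/2.5 = 6460.69 ≈ 6461 N.
ΣF_y = 0: P_y + 6460.69 − 3800 − ½·1163.2·2.7 − 3800 = 0 → P_y = 2710 N.
ΣF_x = 0: P_x + 2100 = 0 → P_x = -2100 N.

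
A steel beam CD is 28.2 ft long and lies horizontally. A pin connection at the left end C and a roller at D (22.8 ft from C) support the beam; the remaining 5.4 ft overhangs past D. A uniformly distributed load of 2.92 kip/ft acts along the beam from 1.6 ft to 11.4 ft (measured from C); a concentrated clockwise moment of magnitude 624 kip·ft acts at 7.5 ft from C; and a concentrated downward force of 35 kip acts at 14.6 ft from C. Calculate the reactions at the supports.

Resultant of the distributed load: 2.92 × 9.8 = 28.616 kip at 6.5 ft from C.
Taking moments about C: D_y·22.8 − (2.92·9.8)·6.5 − 624 − 35·14.6 = 0 → D_y = 1321.004/22.8 = 57.9388 ≈ 57.94 kip.
ΣF_y = 0: C_y + 57.9388 − 2.92·9.8 − 35 = 0 → C_y = 5.677 kip.
ΣF_x = 0: no horizontal applied forces, so C_x = 0.

C_x = 0, C_y = 5.677 kip, D_y = 57.94 kip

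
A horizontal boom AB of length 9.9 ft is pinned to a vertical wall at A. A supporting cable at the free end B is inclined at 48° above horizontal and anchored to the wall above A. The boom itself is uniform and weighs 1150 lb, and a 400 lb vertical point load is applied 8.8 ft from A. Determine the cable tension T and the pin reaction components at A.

ΣM about A: T·sin48°·9.9 − 1150·4.95 − 400·8.8 = 0 → T = 9212.5/(9.9·0.743145) = 1252.19 ≈ 1252 lb.
ΣF_x = 0: A_x − T·cos48° = 0 → A_x = 1252.19 × 0.669131 = 837.9 lb.
ΣF_y = 0: A_y + T·sin48° − 1150 − 400 = 0 → A_y = 1550 − 1252.19 × 0.743145 = 619.4 lb.

T = 1252 lb, A_x = 837.9 lb, A_y = 619.4 lb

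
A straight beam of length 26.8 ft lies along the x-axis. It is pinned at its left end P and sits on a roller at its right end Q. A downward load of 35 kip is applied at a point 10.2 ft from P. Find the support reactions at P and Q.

P_x = 0, P_y = 21.68 kip, Q_y = 13.32 kip

ΣM about P: Q_y·26.8 − 35·10.2 = 0 → Q_y = 357/26.8 = 13.3209 ≈ 13.32 kip.
ΣF_y = 0: P_y + 13.3209 − 35 = 0 → P_y = 21.68 kip.
ΣF_x = 0: no horizontal applied forces, so P_x = 0.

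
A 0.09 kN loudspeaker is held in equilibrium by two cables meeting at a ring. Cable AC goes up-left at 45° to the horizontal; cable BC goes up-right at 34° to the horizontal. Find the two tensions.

ΣF_x = 0: −T_AC·cos45° + T_BC·cos34° = 0 → T_BC = 0.852925·T_AC.
ΣF_y = 0: T_AC·sin45° + T_BC·sin34° = 0.09.
Substitute: T_AC·(0.707107 + 0.852925·0.559193) = 0.09 → T_AC = 0.0760099 ≈ 0.07601 kN.
Then T_BC = 0.852925 × 0.0760099 = 0.06483 kN.

T_AC = 0.07601 kN, T_BC = 0.06483 kN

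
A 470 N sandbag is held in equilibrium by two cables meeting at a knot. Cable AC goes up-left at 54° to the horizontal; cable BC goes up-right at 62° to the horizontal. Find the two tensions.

T_AC = 245.5 N, T_BC = 307.4 N

ΣF_x = 0: −T_AC·cos54° + T_BC·cos62° = 0 → T_BC = 1.25201·T_AC.
ΣF_y = 0: T_AC·sin54° + T_BC·sin62° = 470.
Substitute: T_AC·(0.809017 + 1.25201·0.882948) = 470 → T_AC = 245.498 ≈ 245.5 N.
Then T_BC = 1.25201 × 245.498 = 307.4 N.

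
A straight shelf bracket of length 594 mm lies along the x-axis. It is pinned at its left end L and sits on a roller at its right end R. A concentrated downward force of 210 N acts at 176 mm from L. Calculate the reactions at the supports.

Moments about L: R_y·594 − 210·176 = 0 → R_y = 36960/594 = 62.2222 ≈ 62.22 N.
ΣF_y = 0: L_y + 62.2222 − 210 = 0 → L_y = 147.8 N.
ΣF_x = 0: no horizontal applied forces, so L_x = 0.

L_x = 0, L_y = 147.8 N, R_y = 62.22 N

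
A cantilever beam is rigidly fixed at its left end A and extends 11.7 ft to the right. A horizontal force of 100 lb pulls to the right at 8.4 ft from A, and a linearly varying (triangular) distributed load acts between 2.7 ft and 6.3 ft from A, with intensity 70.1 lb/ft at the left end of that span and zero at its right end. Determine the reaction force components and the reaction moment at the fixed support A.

Resultant of the triangular load: ½ × 70.1 × 3.6 = 126.18 lb, acting at 3.9 ft from A (one-third of the span from the peak).
ΣF_x = 0: A_x + 100 = 0 → A_x = -100.0 lb.
ΣF_y = 0: A_y − ½·70.1·3.6 = 0 → A_y = 126.2 lb.
ΣM about A: M_A − (½·70.1·3.6)·3.9 = 0 → M_A = 492.1 lb·ft.

A_x = -100.0 lb, A_y = 126.2 lb, M_A = 492.1 lb·ft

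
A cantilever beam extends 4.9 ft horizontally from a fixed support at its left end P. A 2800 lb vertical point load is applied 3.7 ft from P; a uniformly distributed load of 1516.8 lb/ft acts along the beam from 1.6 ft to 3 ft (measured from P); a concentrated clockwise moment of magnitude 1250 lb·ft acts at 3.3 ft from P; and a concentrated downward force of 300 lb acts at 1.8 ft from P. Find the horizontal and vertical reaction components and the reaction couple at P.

P_x = 0, P_y = 5224 lb, M_P = 17030 lb·ft

Resultant of the distributed load: 1516.8 × 1.4 = 2123.52 lb at 2.3 ft from P.
ΣF_x = 0: P_x = 0.
ΣF_y = 0: P_y − 2800 − 1516.8·1.4 − 300 = 0 → P_y = 5224 lb.
ΣM about P: M_P − 2800·3.7 − (1516.8·1.4)·2.3 − 1250 − 300·1.8 = 0 → M_P = 17030 lb·ft.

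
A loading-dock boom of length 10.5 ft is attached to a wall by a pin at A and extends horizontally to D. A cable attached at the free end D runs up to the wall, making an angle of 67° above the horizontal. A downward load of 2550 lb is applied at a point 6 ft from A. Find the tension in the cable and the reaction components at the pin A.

ΣM about A: T·sin67°·10.5 − 2550·6 = 0 → T = 15300/(10.5·0.920505) = 1582.98 ≈ 1583 lb.
ΣF_x = 0: A_x − T·cos67° = 0 → A_x = 1582.98 × 0.390731 = 618.5 lb.
ΣF_y = 0: A_y + T·sin67° − 2550 = 0 → A_y = 2550 − 1582.98 × 0.920505 = 1093 lb.

T = 1583 lb, A_x = 618.5 lb, A_y = 1093 lb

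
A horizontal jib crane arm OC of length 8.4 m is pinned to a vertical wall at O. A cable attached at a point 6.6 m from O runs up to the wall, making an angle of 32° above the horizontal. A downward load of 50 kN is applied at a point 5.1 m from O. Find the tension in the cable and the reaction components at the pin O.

T = 72.91 kN, O_x = 61.83 kN, O_y = 11.36 kN

ΣM about O: T·sin32°·6.6 − 50·5.1 = 0 → T = 255/(6.6·0.529919) = 72.9099 ≈ 72.91 kN.
ΣF_x = 0: O_x − T·cos32° = 0 → O_x = 72.9099 × 0.848048 = 61.83 kN.
ΣF_y = 0: O_y + T·sin32° − 50 = 0 → O_y = 50 − 72.9099 × 0.529919 = 11.36 kN.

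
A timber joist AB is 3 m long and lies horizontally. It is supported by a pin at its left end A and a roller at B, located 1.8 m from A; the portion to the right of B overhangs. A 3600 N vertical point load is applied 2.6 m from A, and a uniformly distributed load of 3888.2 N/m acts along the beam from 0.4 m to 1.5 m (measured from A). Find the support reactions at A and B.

A_x = 0, A_y = 419.7 N, B_y = 7457 N

Resultant of the distributed load: 3888.2 × 1.1 = 4277.02 N at 0.95 m from A.
Taking moments about A: B_y·1.8 − 3600·2.6 − (3888.2·1.1)·0.95 = 0 → B_y = 13423.169/1.8 = 7457.32 ≈ 7457 N.
ΣF_y = 0: A_y + 7457.32 − 3600 − 3888.2·1.1 = 0 → A_y = 419.7 N.
ΣF_x = 0: no horizontal applied forces, so A_x = 0.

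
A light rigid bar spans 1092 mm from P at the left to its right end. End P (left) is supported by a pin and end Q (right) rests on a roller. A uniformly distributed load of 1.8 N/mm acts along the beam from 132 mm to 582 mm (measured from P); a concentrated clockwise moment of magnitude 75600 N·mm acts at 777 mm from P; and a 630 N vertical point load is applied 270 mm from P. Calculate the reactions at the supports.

Resultant of the distributed load: 1.8 × 450 = 810 N at 357 mm from P.
Moments about P: Q_y·1092 − (1.8·450)·357 − 75600 − 630·270 = 0 → Q_y = 534870/1092 = 489.808 ≈ 489.8 N.
ΣF_y = 0: P_y + 489.808 − 1.8·450 − 630 = 0 → P_y = 950.2 N.
ΣF_x = 0: no horizontal applied forces, so P_x = 0.

P_x = 0, P_y = 950.2 N, Q_y = 489.8 N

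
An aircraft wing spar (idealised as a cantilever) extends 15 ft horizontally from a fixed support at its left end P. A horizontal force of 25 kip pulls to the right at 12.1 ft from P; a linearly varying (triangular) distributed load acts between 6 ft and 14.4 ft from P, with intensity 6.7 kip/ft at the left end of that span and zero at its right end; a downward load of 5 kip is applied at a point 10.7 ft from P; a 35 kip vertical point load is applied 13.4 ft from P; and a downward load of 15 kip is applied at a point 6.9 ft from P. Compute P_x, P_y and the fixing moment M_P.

Resultant of the triangular load: ½ × 6.7 × 8.4 = 28.14 kip, acting at 8.8 ft from P (one-third of the span from the peak).
ΣF_x = 0: P_x + 25 = 0 → P_x = -25.00 kip.
ΣF_y = 0: P_y − ½·6.7·8.4 − 5 − 35 − 15 = 0 → P_y = 83.14 kip.
ΣM about P: M_P − (½·6.7·8.4)·8.8 − 5·10.7 − 35·13.4 − 15·6.9 = 0 → M_P = 873.6 kip·ft.

P_x = -25.00 kip, P_y = 83.14 kip, M_P = 873.6 kip·ft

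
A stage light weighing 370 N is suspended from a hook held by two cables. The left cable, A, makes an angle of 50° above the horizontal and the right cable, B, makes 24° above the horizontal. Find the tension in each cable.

ΣF_x = 0: −T_A·cos50° + T_B·cos24° = 0 → T_B = 0.703619·T_A.
ΣF_y = 0: T_A·sin50° + T_B·sin24° = 370.
Substitute: T_A·(0.766044 + 0.703619·0.406737) = 370 → T_A = 351.634 ≈ 351.6 N.
Then T_B = 0.703619 × 351.634 = 247.4 N.

T_A = 351.6 N, T_B = 247.4 N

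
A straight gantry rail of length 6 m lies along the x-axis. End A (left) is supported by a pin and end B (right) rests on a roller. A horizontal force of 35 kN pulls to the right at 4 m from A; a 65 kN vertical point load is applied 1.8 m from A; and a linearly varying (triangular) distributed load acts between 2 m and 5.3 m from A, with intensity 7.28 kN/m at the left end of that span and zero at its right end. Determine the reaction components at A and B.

A_x = -35.00 kN, A_y = 51.31 kN, B_y = 25.71 kN

Resultant of the triangular load: ½ × 7.28 × 3.3 = 12.012 kN, acting at 3.1 m from A (one-third of the span from the peak).
Moments about A: B_y·6 − 65·1.8 − (½·7.28·3.3)·3.1 = 0 → B_y = 154.2372/6 = 25.7062 ≈ 25.71 kN.
ΣF_y = 0: A_y + 25.7062 − 65 − ½·7.28·3.3 = 0 → A_y = 51.31 kN.
ΣF_x = 0: A_x + 35 = 0 → A_x = -35.00 kN.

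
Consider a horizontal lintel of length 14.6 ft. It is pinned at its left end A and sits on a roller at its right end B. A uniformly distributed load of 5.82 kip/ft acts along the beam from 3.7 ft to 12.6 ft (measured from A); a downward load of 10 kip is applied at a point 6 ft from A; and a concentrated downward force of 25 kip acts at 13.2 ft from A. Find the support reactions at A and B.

A_x = 0, A_y = 31.17 kip, B_y = 55.63 kip

Resultant of the distributed load: 5.82 × 8.9 = 51.798 kip at 8.15 ft from A.
Taking moments about A: B_y·14.6 − (5.82·8.9)·8.15 − 10·6 − 25·13.2 = 0 → B_y = 812.1537/14.6 = 55.627 ≈ 55.63 kip.
ΣF_y = 0: A_y + 55.627 − 5.82·8.9 − 10 − 25 = 0 → A_y = 31.17 kip.
ΣF_x = 0: no horizontal applied forces, so A_x = 0.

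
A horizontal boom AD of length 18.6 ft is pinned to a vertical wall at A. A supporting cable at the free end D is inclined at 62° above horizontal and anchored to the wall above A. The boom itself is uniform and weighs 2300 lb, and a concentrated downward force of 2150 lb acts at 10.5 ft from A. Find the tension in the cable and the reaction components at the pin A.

T = 2677 lb, A_x = 1257 lb, A_y = 2086 lb

ΣM about A: T·sin62°·18.6 − 2300·9.3 − 2150·10.5 = 0 → T = 43965/(18.6·0.882948) = 2677.07 ≈ 2677 lb.
ΣF_x = 0: A_x − T·cos62° = 0 → A_x = 2677.07 × 0.469472 = 1257 lb.
ΣF_y = 0: A_y + T·sin62° − 2300 − 2150 = 0 → A_y = 4450 − 2677.07 × 0.882948 = 2086 lb.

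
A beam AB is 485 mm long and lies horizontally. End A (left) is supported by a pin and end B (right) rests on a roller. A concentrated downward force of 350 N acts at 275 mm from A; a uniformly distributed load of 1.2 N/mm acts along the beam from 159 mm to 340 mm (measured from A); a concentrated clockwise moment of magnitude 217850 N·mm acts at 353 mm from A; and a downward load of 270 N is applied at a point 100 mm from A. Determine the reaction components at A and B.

Resultant of the distributed load: 1.2 × 181 = 217.2 N at 249.5 mm from A.
Moments about A: B_y·485 − 350·275 − (1.2·181)·249.5 − 217850 − 270·100 = 0 → B_y = 395291.4/485 = 815.034 ≈ 815.0 N.
ΣF_y = 0: A_y + 815.034 − 350 − 1.2·181 − 270 = 0 → A_y = 22.17 N.
ΣF_x = 0: no horizontal applied forces, so A_x = 0.

A_x = 0, A_y = 22.17 N, B_y = 815.0 N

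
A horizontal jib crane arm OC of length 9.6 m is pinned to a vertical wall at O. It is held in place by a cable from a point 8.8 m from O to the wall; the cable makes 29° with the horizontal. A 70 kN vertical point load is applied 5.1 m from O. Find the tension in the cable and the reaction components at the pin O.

ΣM about O: T·sin29°·8.8 − 70·5.1 = 0 → T = 357/(8.8·0.48481) = 83.6785 ≈ 83.68 kN.
ΣF_x = 0: O_x − T·cos29° = 0 → O_x = 83.6785 × 0.87462 = 73.19 kN.
ΣF_y = 0: O_y + T·sin29° − 70 = 0 → O_y = 70 − 83.6785 × 0.48481 = 29.43 kN.

T = 83.68 kN, O_x = 73.19 kN, O_y = 29.43 kN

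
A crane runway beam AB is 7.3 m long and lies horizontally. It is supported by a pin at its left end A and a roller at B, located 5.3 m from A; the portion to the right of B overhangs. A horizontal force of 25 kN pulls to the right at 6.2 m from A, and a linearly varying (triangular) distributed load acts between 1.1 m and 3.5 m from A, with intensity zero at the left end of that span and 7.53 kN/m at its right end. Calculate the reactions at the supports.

Resultant of the triangular load: ½ × 7.53 × 2.4 = 9.036 kN, acting at 2.7 m from A (one-third of the span from the peak).
Moments about A: B_y·5.3 − (½·7.53·2.4)·2.7 = 0 → B_y = 24.3972/5.3 = 4.60325 ≈ 4.603 kN.
ΣF_y = 0: A_y + 4.60325 − ½·7.53·2.4 = 0 → A_y = 4.433 kN.
ΣF_x = 0: A_x + 25 = 0 → A_x = -25.00 kN.

A_x = -25.00 kN, A_y = 4.433 kN, B_y = 4.603 kN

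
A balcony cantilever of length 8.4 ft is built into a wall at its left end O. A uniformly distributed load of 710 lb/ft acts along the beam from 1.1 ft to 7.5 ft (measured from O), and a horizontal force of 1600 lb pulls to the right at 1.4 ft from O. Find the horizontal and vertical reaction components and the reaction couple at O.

Resultant of the distributed load: 710 × 6.4 = 4544 lb at 4.3 ft from O.
ΣF_x = 0: O_x + 1600 = 0 → O_x = -1600 lb.
ΣF_y = 0: O_y − 710·6.4 = 0 → O_y = 4544 lb.
ΣM about O: M_O − (710·6.4)·4.3 = 0 → M_O = 19540 lb·ft.

O_x = -1600 lb, O_y = 4544 lb, M_O = 19540 lb·ft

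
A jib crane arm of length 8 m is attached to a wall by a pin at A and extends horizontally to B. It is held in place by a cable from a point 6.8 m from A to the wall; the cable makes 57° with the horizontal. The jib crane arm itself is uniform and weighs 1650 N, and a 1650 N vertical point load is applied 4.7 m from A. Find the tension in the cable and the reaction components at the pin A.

T = 2517 N, A_x = 1371 N, A_y = 1189 N

ΣM about A: T·sin57°·6.8 − 1650·4 − 1650·4.7 = 0 → T = 14355/(6.8·0.838671) = 2517.11 ≈ 2517 N.
ΣF_x = 0: A_x − T·cos57° = 0 → A_x = 2517.11 × 0.544639 = 1371 N.
ΣF_y = 0: A_y + T·sin57° − 1650 − 1650 = 0 → A_y = 3300 − 2517.11 × 0.838671 = 1189 N.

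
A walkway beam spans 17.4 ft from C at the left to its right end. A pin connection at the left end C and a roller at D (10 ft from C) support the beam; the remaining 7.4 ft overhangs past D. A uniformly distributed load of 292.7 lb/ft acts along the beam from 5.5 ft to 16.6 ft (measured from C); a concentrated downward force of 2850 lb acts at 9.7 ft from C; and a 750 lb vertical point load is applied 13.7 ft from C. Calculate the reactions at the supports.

Resultant of the distributed load: 292.7 × 11.1 = 3248.97 lb at 11.05 ft from C.
Moments about C: D_y·10 − (292.7·11.1)·11.05 − 2850·9.7 − 750·13.7 = 0 → D_y = 73821.1185/10 = 7382.11 ≈ 7382 lb.
ΣF_y = 0: C_y + 7382.11 − 292.7·11.1 − 2850 − 750 = 0 → C_y = -533.1 lb.
ΣF_x = 0: no horizontal applied forces, so C_x = 0.

C_x = 0, C_y = -533.1 lb, D_y = 7382 lb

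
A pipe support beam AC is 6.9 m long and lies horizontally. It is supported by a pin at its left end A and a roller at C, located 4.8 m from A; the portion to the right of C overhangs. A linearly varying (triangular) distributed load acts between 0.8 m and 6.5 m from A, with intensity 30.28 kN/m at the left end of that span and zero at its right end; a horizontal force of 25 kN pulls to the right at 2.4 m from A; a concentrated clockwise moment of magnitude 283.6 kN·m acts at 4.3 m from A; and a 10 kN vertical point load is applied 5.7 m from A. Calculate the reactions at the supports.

Resultant of the triangular load: ½ × 30.28 × 5.7 = 86.298 kN, acting at 2.7 m from A (one-third of the span from the peak).
Moments about A: C_y·4.8 − (½·30.28·5.7)·2.7 − 283.6 − 10·5.7 = 0 → C_y = 573.6046/4.8 = 119.501 ≈ 119.5 kN.
ΣF_y = 0: A_y + 119.501 − ½·30.28·5.7 − 10 = 0 → A_y = -23.20 kN.
ΣF_x = 0: A_x + 25 = 0 → A_x = -25.00 kN.

A_x = -25.00 kN, A_y = -23.20 kN, C_y = 119.5 kN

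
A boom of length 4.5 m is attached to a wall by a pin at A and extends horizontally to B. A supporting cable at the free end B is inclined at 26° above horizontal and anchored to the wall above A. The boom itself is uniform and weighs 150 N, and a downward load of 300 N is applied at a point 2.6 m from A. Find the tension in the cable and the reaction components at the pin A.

ΣM about A: T·sin26°·4.5 − 150·2.25 − 300·2.6 = 0 → T = 1117.5/(4.5·0.438371) = 566.491 ≈ 566.5 N.
ΣF_x = 0: A_x − T·cos26° = 0 → A_x = 566.491 × 0.898794 = 509.2 N.
ΣF_y = 0: A_y + T·sin26° − 150 − 300 = 0 → A_y = 450 − 566.491 × 0.438371 = 201.7 N.

T = 566.5 N, A_x = 509.2 N, A_y = 201.7 N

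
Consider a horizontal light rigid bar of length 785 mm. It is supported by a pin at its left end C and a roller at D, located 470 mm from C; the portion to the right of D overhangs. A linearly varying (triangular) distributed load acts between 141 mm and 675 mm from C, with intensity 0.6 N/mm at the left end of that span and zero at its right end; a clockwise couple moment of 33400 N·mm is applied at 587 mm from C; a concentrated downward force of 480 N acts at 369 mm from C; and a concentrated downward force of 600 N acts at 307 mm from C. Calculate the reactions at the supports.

Resultant of the triangular load: ½ × 0.6 × 534 = 160.2 N, acting at 319 mm from C (one-third of the span from the peak).
ΣM about C: D_y·470 − (½·0.6·534)·319 − 33400 − 480·369 − 600·307 = 0 → D_y = 445823.8/470 = 948.561 ≈ 948.6 N.
ΣF_y = 0: C_y + 948.561 − ½·0.6·534 − 480 − 600 = 0 → C_y = 291.6 N.
ΣF_x = 0: no horizontal applied forces, so C_x = 0.

C_x = 0, C_y = 291.6 N, D_y = 948.6 N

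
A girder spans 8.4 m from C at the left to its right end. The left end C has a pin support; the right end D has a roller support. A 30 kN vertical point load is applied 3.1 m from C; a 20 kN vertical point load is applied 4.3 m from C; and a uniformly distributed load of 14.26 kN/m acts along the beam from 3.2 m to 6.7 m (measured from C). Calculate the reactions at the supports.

Resultant of the distributed load: 14.26 × 3.5 = 49.91 kN at 4.95 m from C.
Taking moments about C: D_y·8.4 − 30·3.1 − 20·4.3 − (14.26·3.5)·4.95 = 0 → D_y = 426.0545/8.4 = 50.7208 ≈ 50.72 kN.
ΣF_y = 0: C_y + 50.7208 − 30 − 20 − 14.26·3.5 = 0 → C_y = 49.19 kN.
ΣF_x = 0: no horizontal applied forces, so C_x = 0.

C_x = 0, C_y = 49.19 kN, D_y = 50.72 kN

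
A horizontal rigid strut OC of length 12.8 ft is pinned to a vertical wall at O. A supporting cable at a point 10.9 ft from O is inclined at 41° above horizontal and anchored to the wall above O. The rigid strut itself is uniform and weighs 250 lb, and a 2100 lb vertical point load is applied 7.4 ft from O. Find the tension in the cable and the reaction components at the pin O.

T = 2397 lb, O_x = 1809 lb, O_y = 777.5 lb

ΣM about O: T·sin41°·10.9 − 250·6.4 − 2100·7.4 = 0 → T = 17140/(10.9·0.656059) = 2396.85 ≈ 2397 lb.
ΣF_x = 0: O_x − T·cos41° = 0 → O_x = 2396.85 × 0.75471 = 1809 lb.
ΣF_y = 0: O_y + T·sin41° − 250 − 2100 = 0 → O_y = 2350 − 2396.85 × 0.656059 = 777.5 lb.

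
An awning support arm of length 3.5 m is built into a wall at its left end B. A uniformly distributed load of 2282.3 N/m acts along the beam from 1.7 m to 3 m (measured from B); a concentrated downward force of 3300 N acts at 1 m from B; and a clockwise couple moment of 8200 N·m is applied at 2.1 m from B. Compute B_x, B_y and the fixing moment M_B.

B_x = 0, B_y = 6267 N, M_B = 18470 N·m

Resultant of the distributed load: 2282.3 × 1.3 = 2966.99 N at 2.35 m from B.
ΣF_x = 0: B_x = 0.
ΣF_y = 0: B_y − 2282.3·1.3 − 3300 = 0 → B_y = 6267 N.
ΣM about B: M_B − (2282.3·1.3)·2.35 − 3300·1 − 8200 = 0 → M_B = 18470 N·m.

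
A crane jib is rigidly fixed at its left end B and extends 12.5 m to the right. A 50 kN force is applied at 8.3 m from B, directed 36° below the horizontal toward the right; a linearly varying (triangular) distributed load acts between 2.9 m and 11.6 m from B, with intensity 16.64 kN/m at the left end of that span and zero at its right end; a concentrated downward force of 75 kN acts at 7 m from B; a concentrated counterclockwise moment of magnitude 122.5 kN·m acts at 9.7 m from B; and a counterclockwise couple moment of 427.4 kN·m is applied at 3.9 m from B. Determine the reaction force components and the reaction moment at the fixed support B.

Resultant of the triangular load: ½ × 16.64 × 8.7 = 72.384 kN, acting at 5.8 m from B (one-third of the span from the peak).
ΣF_x = 0: B_x + 50·cos36° = 0 → B_x = -40.45 kN.
ΣF_y = 0: B_y − 50·sin36° − ½·16.64·8.7 − 75 = 0 → B_y = 176.8 kN.
ΣM about B: M_B − 50·sin36°·8.3 − (½·16.64·8.7)·5.8 − 75·7 + 122.5 + 427.4 = 0 → M_B = 638.9 kN·m.

B_x = -40.45 kN, B_y = 176.8 kN, M_B = 638.9 kN·m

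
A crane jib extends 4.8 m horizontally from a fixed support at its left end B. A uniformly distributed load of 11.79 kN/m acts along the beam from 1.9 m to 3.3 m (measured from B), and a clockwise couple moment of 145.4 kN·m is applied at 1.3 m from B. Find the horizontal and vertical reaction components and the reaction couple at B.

B_x = 0, B_y = 16.51 kN, M_B = 188.3 kN·m

Resultant of the distributed load: 11.79 × 1.4 = 16.506 kN at 2.6 m from B.
ΣF_x = 0: B_x = 0.
ΣF_y = 0: B_y − 11.79·1.4 = 0 → B_y = 16.51 kN.
ΣM about B: M_B − (11.79·1.4)·2.6 − 145.4 = 0 → M_B = 188.3 kN·m.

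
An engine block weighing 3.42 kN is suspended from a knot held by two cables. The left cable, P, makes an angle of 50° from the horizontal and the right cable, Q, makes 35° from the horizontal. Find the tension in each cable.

T_P = 2.812 kN, T_Q = 2.207 kN

ΣF_x = 0: −T_P·cos50° + T_Q·cos35° = 0 → T_Q = 0.784699·T_P.
ΣF_y = 0: T_P·sin50° + T_Q·sin35° = 3.42.
Substitute: T_P·(0.766044 + 0.784699·0.573576) = 3.42 → T_P = 2.8122 ≈ 2.812 kN.
Then T_Q = 0.784699 × 2.8122 = 2.207 kN.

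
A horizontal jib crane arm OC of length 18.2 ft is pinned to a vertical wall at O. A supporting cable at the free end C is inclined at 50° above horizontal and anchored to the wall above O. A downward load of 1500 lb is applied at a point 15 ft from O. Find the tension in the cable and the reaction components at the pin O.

ΣM about O: T·sin50°·18.2 − 1500·15 = 0 → T = 22500/(18.2·0.766044) = 1613.83 ≈ 1614 lb.
ΣF_x = 0: O_x − T·cos50° = 0 → O_x = 1613.83 × 0.642788 = 1037 lb.
ΣF_y = 0: O_y + T·sin50° − 1500 = 0 → O_y = 1500 − 1613.83 × 0.766044 = 263.7 lb.

T = 1614 lb, O_x = 1037 lb, O_y = 263.7 lb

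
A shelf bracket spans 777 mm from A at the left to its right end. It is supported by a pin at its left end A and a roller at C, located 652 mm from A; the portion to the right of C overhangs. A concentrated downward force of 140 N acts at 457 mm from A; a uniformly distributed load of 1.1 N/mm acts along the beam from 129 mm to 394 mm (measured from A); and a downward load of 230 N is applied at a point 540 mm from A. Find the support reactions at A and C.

A_x = 0, A_y = 256.0 N, C_y = 405.5 N

Resultant of the distributed load: 1.1 × 265 = 291.5 N at 261.5 mm from A.
ΣM about A: C_y·652 − 140·457 − (1.1·265)·261.5 − 230·540 = 0 → C_y = 264407.25/652 = 405.533 ≈ 405.5 N.
ΣF_y = 0: A_y + 405.533 − 140 − 1.1·265 − 230 = 0 → A_y = 256.0 N.
ΣF_x = 0: no horizontal applied forces, so A_x = 0.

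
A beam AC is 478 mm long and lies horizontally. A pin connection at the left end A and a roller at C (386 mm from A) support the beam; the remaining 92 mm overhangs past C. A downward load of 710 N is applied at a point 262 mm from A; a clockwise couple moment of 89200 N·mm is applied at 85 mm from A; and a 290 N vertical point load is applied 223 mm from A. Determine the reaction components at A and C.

A_x = 0, A_y = 119.5 N, C_y = 880.5 N

ΣM about A: C_y·386 − 710·262 − 89200 − 290·223 = 0 → C_y = 339890/386 = 880.544 ≈ 880.5 N.
ΣF_y = 0: A_y + 880.544 − 710 − 290 = 0 → A_y = 119.5 N.
ΣF_x = 0: no horizontal applied forces, so A_x = 0.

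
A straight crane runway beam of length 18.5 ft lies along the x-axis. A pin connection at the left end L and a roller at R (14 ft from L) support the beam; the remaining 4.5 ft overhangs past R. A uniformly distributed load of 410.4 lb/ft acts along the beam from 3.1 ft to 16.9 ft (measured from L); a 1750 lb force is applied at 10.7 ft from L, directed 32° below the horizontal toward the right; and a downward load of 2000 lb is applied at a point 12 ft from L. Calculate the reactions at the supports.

Resultant of the distributed load: 410.4 × 13.8 = 5663.52 lb at 10 ft from L.
ΣM about L: R_y·14 − (410.4·13.8)·10 − 1750·sin32°·10.7 − 2000·12 = 0 → R_y = 90557.9/14 = 6468.42 ≈ 6468 lb.
ΣF_y = 0: L_y + 6468.42 − 410.4·13.8 − 1750·sin32° − 2000 = 0 → L_y = 2122 lb.
ΣF_x = 0: L_x + 1750·cos32° = 0 → L_x = -1484 lb.

L_x = -1484 lb, L_y = 2122 lb, R_y = 6468 lb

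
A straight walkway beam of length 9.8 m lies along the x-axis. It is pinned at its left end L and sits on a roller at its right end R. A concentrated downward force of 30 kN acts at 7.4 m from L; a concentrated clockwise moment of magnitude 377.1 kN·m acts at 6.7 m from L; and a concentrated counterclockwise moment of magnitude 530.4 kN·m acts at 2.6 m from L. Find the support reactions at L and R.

L_x = 0, L_y = 22.99 kN, R_y = 7.010 kN

ΣM about L: R_y·9.8 − 30·7.4 − 377.1 + 530.4 = 0 → R_y = 68.7/9.8 = 7.0102 ≈ 7.010 kN.
ΣF_y = 0: L_y + 7.0102 − 30 = 0 → L_y = 22.99 kN.
ΣF_x = 0: no horizontal applied forces, so L_x = 0.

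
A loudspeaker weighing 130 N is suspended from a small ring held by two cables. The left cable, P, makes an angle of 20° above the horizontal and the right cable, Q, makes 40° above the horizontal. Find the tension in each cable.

T_P = 115.0 N, T_Q = 141.1 N

ΣF_x = 0: −T_P·cos20° + T_Q·cos40° = 0 → T_Q = 1.22668·T_P.
ΣF_y = 0: T_P·sin20° + T_Q·sin40° = 130.
Substitute: T_P·(0.34202 + 1.22668·0.642788) = 130 → T_P = 114.992 ≈ 115.0 N.
Then T_Q = 1.22668 × 114.992 = 141.1 N.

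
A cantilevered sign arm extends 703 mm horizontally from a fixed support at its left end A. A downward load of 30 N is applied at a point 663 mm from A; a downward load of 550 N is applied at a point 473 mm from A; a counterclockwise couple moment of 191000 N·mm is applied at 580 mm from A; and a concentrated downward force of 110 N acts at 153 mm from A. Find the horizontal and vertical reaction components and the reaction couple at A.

ΣF_x = 0: A_x = 0.
ΣF_y = 0: A_y − 30 − 550 − 110 = 0 → A_y = 690.0 N.
ΣM about A: M_A − 30·663 − 550·473 + 191000 − 110·153 = 0 → M_A = 105900 N·mm.

A_x = 0, A_y = 690.0 N, M_A = 105900 N·mm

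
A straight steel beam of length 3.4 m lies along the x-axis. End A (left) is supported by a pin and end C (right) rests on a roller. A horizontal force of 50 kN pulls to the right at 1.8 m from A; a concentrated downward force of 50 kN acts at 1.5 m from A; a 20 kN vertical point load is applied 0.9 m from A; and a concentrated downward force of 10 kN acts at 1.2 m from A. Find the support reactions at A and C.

A_x = -50.00 kN, A_y = 49.12 kN, C_y = 30.88 kN

ΣM about A: C_y·3.4 − 50·1.5 − 20·0.9 − 10·1.2 = 0 → C_y = 105/3.4 = 30.8824 ≈ 30.88 kN.
ΣF_y = 0: A_y + 30.8824 − 50 − 20 − 10 = 0 → A_y = 49.12 kN.
ΣF_x = 0: A_x + 50 = 0 → A_x = -50.00 kN.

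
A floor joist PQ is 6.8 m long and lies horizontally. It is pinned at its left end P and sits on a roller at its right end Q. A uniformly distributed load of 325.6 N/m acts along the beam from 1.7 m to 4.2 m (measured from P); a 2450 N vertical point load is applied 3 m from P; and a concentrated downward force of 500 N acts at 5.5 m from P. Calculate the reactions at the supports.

Resultant of the distributed load: 325.6 × 2.5 = 814 N at 2.95 m from P.
Moments about P: Q_y·6.8 − (325.6·2.5)·2.95 − 2450·3 − 500·5.5 = 0 → Q_y = 12501.3/6.8 = 1838.43 ≈ 1838 N.
ΣF_y = 0: P_y + 1838.43 − 325.6·2.5 − 2450 − 500 = 0 → P_y = 1926 N.
ΣF_x = 0: no horizontal applied forces, so P_x = 0.

P_x = 0, P_y = 1926 N, Q_y = 1838 N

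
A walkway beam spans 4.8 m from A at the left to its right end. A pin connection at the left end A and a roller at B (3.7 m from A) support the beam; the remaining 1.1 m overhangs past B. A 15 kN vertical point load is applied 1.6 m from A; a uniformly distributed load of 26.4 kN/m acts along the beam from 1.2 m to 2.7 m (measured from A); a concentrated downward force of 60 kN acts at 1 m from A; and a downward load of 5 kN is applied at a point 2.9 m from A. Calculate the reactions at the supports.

A_x = 0, A_y = 72.11 kN, B_y = 47.49 kN

Resultant of the distributed load: 26.4 × 1.5 = 39.6 kN at 1.95 m from A.
Taking moments about A: B_y·3.7 − 15·1.6 − (26.4·1.5)·1.95 − 60·1 − 5·2.9 = 0 → B_y = 175.72/3.7 = 47.4919 ≈ 47.49 kN.
ΣF_y = 0: A_y + 47.4919 − 15 − 26.4·1.5 − 60 − 5 = 0 → A_y = 72.11 kN.
ΣF_x = 0: no horizontal applied forces, so A_x = 0.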